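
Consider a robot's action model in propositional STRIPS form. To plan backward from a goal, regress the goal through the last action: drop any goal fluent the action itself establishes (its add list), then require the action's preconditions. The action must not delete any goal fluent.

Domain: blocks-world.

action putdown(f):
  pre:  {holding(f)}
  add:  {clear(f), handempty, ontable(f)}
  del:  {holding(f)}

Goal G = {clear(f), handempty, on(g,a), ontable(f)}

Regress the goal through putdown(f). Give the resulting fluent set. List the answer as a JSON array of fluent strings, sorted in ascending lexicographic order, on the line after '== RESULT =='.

Compute (G \ add) ∪ pre:
  G ∩ del = {}  (empty — regression defined)
  G \ add = {clear(f), handempty, on(g,a), ontable(f)} \ {clear(f), handempty, ontable(f)} = {on(g,a)}
  ∪ pre   = {on(g,a)} ∪ {holding(f)}
          = {holding(f), on(g,a)}

== RESULT ==
["holding(f)", "on(g,a)"]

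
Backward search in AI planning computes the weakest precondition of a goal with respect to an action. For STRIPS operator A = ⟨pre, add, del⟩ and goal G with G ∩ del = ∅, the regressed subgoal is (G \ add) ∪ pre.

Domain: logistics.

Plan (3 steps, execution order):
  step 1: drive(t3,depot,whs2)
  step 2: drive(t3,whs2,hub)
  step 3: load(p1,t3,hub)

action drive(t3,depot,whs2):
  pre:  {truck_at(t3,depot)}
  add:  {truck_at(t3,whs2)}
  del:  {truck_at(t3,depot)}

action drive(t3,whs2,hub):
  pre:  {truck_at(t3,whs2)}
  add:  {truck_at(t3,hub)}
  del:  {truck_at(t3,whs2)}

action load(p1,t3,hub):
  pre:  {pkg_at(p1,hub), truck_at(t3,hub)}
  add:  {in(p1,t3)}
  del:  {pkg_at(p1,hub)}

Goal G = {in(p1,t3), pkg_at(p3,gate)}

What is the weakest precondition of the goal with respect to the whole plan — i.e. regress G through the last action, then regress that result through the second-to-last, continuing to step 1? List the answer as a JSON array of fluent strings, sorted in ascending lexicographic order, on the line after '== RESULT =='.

Regress step by step:
  through step 3 (load(p1,t3,hub)): drop {in(p1,t3)}, keep {pkg_at(p3,gate)}, require {pkg_at(p1,hub), truck_at(t3,hub)}
    → {pkg_at(p1,hub), pkg_at(p3,gate), truck_at(t3,hub)}
  through step 2 (drive(t3,whs2,hub)): drop {truck_at(t3,hub)}, keep {pkg_at(p1,hub), pkg_at(p3,gate)}, require {truck_at(t3,whs2)}
    → {pkg_at(p1,hub), pkg_at(p3,gate), truck_at(t3,whs2)}
  through step 1 (drive(t3,depot,whs2)): drop {truck_at(t3,whs2)}, keep {pkg_at(p1,hub), pkg_at(p3,gate)}, require {truck_at(t3,depot)}
    → {pkg_at(p1,hub), pkg_at(p3,gate), truck_at(t3,depot)}

== RESULT ==
["pkg_at(p1,hub)", "pkg_at(p3,gate)", "truck_at(t3,depot)"]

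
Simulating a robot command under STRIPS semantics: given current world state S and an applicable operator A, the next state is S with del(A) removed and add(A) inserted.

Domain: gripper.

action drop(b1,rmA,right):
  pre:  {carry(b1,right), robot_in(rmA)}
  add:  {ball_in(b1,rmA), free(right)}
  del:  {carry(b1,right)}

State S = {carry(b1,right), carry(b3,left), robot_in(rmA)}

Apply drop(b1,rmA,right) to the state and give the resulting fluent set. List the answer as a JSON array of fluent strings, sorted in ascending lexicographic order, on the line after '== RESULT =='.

Compute (S \ del) ∪ add:
  pre ⊆ S: {carry(b1,right), robot_in(rmA)} ⊆ S  — applicable
  S \ del = {carry(b3,left), robot_in(rmA)}
  ∪ add   = {ball_in(b1,rmA), carry(b3,left), free(right), robot_in(rmA)}

== RESULT ==
["ball_in(b1,rmA)", "carry(b3,left)", "free(right)", "robot_in(rmA)"]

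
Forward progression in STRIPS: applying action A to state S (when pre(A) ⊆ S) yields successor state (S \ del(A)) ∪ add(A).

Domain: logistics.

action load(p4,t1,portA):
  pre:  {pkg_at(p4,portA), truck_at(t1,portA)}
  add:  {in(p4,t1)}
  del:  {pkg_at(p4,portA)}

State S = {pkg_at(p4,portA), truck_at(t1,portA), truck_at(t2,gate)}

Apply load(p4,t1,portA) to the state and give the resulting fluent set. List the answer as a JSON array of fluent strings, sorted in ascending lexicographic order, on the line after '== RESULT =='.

Compute (S \ del) ∪ add:
  pre ⊆ S: {pkg_at(p4,portA), truck_at(t1,portA)} ⊆ S  — applicable
  S \ del = {truck_at(t1,portA), truck_at(t2,gate)}
  ∪ add   = {in(p4,t1), truck_at(t1,portA), truck_at(t2,gate)}

== RESULT ==
["in(p4,t1)", "truck_at(t1,portA)", "truck_at(t2,gate)"]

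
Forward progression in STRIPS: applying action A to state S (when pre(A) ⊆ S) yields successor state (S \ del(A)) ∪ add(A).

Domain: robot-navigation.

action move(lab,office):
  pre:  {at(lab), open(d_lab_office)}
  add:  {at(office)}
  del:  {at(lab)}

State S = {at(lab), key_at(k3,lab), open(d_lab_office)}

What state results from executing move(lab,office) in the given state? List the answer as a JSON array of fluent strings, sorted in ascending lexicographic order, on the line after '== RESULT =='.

Progress:
  pre ⊆ S: {at(lab), open(d_lab_office)} ⊆ S  — applicable
  S \ del = {key_at(k3,lab), open(d_lab_office)}
  ∪ add   = {at(office), key_at(k3,lab), open(d_lab_office)}

== RESULT ==
["at(office)", "key_at(k3,lab)", "open(d_lab_office)"]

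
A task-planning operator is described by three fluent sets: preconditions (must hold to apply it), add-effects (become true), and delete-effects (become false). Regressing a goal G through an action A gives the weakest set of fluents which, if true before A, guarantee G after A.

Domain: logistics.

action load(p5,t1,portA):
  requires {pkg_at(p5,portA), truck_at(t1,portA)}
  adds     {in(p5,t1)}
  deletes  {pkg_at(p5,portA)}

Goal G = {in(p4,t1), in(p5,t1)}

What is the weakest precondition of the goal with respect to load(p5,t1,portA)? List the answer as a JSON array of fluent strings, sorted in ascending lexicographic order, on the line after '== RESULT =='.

Regress:
  G ∩ del = {}  (empty — regression defined)
  G \ add = {in(p4,t1), in(p5,t1)} \ {in(p5,t1)} = {in(p4,t1)}
  ∪ pre   = {in(p4,t1)} ∪ {pkg_at(p5,portA), truck_at(t1,portA)}
          = {in(p4,t1), pkg_at(p5,portA), truck_at(t1,portA)}

== RESULT ==
["in(p4,t1)", "pkg_at(p5,portA)", "truck_at(t1,portA)"]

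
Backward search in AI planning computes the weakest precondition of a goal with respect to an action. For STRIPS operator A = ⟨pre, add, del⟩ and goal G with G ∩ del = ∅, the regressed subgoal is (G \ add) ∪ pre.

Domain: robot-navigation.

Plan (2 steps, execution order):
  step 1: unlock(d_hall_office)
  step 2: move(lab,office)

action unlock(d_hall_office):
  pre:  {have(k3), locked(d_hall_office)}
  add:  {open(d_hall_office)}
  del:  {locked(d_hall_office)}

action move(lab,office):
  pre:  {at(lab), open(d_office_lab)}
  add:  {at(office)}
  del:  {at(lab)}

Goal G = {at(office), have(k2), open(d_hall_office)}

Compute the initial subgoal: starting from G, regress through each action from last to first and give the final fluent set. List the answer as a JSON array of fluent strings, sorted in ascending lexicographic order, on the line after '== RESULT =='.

Regress step by step:
  through step 2 (move(lab,office)): drop {at(office)}, keep {have(k2), open(d_hall_office)}, require {at(lab), open(d_office_lab)}
    → {at(lab), have(k2), open(d_hall_office), open(d_office_lab)}
  through step 1 (unlock(d_hall_office)): drop {open(d_hall_office)}, keep {at(lab), have(k2), open(d_office_lab)}, require {have(k3), locked(d_hall_office)}
    → {at(lab), have(k2), have(k3), locked(d_hall_office), open(d_office_lab)}

== RESULT ==
["at(lab)", "have(k2)", "have(k3)", "locked(d_hall_office)", "open(d_office_lab)"]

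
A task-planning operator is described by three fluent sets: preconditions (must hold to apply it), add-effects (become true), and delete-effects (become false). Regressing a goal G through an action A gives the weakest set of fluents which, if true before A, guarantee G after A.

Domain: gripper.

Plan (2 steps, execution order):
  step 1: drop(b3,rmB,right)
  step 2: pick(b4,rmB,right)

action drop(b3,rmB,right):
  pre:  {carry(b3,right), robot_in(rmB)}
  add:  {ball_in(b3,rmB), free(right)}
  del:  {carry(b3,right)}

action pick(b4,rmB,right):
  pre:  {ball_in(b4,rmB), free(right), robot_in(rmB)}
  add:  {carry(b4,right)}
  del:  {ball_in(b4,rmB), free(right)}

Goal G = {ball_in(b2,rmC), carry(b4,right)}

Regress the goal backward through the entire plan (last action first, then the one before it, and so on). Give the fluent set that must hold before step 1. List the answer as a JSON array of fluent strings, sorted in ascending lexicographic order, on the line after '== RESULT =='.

Regress step by step:
  through step 2 (pick(b4,rmB,right)): drop {carry(b4,right)}, keep {ball_in(b2,rmC)}, require {ball_in(b4,rmB), free(right), robot_in(rmB)}
    → {ball_in(b2,rmC), ball_in(b4,rmB), free(right), robot_in(rmB)}
  through step 1 (drop(b3,rmB,right)): drop {free(right)}, keep {ball_in(b2,rmC), ball_in(b4,rmB), robot_in(rmB)}, require {carry(b3,right), robot_in(rmB)}
    → {ball_in(b2,rmC), ball_in(b4,rmB), carry(b3,right), robot_in(rmB)}

== RESULT ==
["ball_in(b2,rmC)", "ball_in(b4,rmB)", "carry(b3,right)", "robot_in(rmB)"]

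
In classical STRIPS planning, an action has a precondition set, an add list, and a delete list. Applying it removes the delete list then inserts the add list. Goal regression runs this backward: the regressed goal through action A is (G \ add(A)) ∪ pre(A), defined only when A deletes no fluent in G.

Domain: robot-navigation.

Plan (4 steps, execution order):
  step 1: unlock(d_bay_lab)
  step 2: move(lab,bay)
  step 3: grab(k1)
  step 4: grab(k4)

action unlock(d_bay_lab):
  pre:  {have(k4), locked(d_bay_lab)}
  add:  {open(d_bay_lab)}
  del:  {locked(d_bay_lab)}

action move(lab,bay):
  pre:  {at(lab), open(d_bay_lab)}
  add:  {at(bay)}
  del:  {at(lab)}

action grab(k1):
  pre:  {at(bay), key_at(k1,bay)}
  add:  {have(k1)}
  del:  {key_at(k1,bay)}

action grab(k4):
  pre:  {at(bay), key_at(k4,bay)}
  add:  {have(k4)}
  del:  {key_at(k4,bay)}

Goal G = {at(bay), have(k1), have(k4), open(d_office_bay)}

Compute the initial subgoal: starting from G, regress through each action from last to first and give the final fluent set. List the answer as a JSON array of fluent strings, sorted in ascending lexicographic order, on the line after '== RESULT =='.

Regress step by step:
  through step 4 (grab(k4)): drop {have(k4)}, keep {at(bay), have(k1), open(d_office_bay)}, require {at(bay), key_at(k4,bay)}
    → {at(bay), have(k1), key_at(k4,bay), open(d_office_bay)}
  through step 3 (grab(k1)): drop {have(k1)}, keep {at(bay), key_at(k4,bay), open(d_office_bay)}, require {at(bay), key_at(k1,bay)}
    → {at(bay), key_at(k1,bay), key_at(k4,bay), open(d_office_bay)}
  through step 2 (move(lab,bay)): drop {at(bay)}, keep {key_at(k1,bay), key_at(k4,bay), open(d_office_bay)}, require {at(lab), open(d_bay_lab)}
    → {at(lab), key_at(k1,bay), key_at(k4,bay), open(d_bay_lab), open(d_office_bay)}
  through step 1 (unlock(d_bay_lab)): drop {open(d_bay_lab)}, keep {at(lab), key_at(k1,bay), key_at(k4,bay), open(d_office_bay)}, require {have(k4), locked(d_bay_lab)}
    → {at(lab), have(k4), key_at(k1,bay), key_at(k4,bay), locked(d_bay_lab), open(d_office_bay)}

== RESULT ==
["at(lab)", "have(k4)", "key_at(k1,bay)", "key_at(k4,bay)", "locked(d_bay_lab)", "open(d_office_bay)"]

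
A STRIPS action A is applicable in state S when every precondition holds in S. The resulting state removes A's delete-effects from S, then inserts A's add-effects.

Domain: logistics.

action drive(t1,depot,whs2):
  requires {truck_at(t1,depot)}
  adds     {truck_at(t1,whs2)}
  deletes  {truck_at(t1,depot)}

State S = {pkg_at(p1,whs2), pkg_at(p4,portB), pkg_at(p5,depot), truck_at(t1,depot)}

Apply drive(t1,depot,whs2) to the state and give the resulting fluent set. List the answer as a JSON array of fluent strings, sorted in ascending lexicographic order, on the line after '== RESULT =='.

Compute (S \ del) ∪ add:
  pre ⊆ S: {truck_at(t1,depot)} ⊆ S  — applicable
  S \ del = {pkg_at(p1,whs2), pkg_at(p4,portB), pkg_at(p5,depot)}
  ∪ add   = {pkg_at(p1,whs2), pkg_at(p4,portB), pkg_at(p5,depot), truck_at(t1,whs2)}

== RESULT ==
["pkg_at(p1,whs2)", "pkg_at(p4,portB)", "pkg_at(p5,depot)", "truck_at(t1,whs2)"]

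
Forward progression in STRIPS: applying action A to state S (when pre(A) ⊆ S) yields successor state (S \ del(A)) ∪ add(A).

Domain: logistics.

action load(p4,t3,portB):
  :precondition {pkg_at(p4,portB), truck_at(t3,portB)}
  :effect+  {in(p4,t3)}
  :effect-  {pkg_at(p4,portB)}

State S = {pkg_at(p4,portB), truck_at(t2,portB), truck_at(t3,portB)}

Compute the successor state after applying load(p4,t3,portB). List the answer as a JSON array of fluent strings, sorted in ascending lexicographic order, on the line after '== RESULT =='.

Progress:
  pre ⊆ S: {pkg_at(p4,portB), truck_at(t3,portB)} ⊆ S  — applicable
  S \ del = {truck_at(t2,portB), truck_at(t3,portB)}
  ∪ add   = {in(p4,t3), truck_at(t2,portB), truck_at(t3,portB)}

== RESULT ==
["in(p4,t3)", "truck_at(t2,portB)", "truck_at(t3,portB)"]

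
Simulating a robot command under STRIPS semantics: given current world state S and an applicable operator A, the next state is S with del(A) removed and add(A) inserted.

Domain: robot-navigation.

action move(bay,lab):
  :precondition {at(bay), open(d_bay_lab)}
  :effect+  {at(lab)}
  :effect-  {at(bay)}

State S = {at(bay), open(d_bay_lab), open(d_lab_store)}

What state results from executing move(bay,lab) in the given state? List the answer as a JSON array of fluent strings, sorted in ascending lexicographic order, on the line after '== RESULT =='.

Compute (S \ del) ∪ add:
  pre ⊆ S: {at(bay), open(d_bay_lab)} ⊆ S  — applicable
  S \ del = {open(d_bay_lab), open(d_lab_store)}
  ∪ add   = {at(lab), open(d_bay_lab), open(d_lab_store)}

== RESULT ==
["at(lab)", "open(d_bay_lab)", "open(d_lab_store)"]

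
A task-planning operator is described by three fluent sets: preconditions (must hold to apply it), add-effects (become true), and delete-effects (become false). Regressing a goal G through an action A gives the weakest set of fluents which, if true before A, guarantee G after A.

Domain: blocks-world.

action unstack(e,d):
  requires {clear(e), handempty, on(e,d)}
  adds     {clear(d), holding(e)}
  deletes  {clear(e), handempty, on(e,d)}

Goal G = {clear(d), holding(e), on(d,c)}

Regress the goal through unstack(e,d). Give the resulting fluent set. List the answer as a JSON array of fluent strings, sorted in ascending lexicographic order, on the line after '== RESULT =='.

Compute (G \ add) ∪ pre:
  G ∩ del = {}  (empty — regression defined)
  G \ add = {clear(d), holding(e), on(d,c)} \ {clear(d), holding(e)} = {on(d,c)}
  ∪ pre   = {on(d,c)} ∪ {clear(e), handempty, on(e,d)}
          = {clear(e), handempty, on(d,c), on(e,d)}

== RESULT ==
["clear(e)", "handempty", "on(d,c)", "on(e,d)"]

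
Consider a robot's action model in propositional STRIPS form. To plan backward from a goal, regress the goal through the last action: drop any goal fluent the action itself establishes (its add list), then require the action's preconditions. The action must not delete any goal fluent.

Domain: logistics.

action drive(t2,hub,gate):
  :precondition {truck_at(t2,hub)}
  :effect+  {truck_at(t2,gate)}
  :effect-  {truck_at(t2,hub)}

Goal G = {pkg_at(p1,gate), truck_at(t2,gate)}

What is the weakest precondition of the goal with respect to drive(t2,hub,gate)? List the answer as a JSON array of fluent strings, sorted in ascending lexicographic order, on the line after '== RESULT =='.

Compute (G \ add) ∪ pre:
  G ∩ del = {}  (empty — regression defined)
  G \ add = {pkg_at(p1,gate), truck_at(t2,gate)} \ {truck_at(t2,gate)} = {pkg_at(p1,gate)}
  ∪ pre   = {pkg_at(p1,gate)} ∪ {truck_at(t2,hub)}
          = {pkg_at(p1,gate), truck_at(t2,hub)}

== RESULT ==
["pkg_at(p1,gate)", "truck_at(t2,hub)"]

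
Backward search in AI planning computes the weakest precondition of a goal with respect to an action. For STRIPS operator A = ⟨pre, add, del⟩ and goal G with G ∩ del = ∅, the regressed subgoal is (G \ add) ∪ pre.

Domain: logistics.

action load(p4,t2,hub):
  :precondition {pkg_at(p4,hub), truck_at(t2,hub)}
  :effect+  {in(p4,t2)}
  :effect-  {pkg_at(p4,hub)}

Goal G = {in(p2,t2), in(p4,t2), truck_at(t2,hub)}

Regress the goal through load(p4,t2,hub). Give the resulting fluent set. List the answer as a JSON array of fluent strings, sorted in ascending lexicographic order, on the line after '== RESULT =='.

Compute (G \ add) ∪ pre:
  G ∩ del = {}  (empty — regression defined)
  G \ add = {in(p2,t2), in(p4,t2), truck_at(t2,hub)} \ {in(p4,t2)} = {in(p2,t2), truck_at(t2,hub)}
  ∪ pre   = {in(p2,t2), truck_at(t2,hub)} ∪ {pkg_at(p4,hub), truck_at(t2,hub)}
          = {in(p2,t2), pkg_at(p4,hub), truck_at(t2,hub)}

== RESULT ==
["in(p2,t2)", "pkg_at(p4,hub)", "truck_at(t2,hub)"]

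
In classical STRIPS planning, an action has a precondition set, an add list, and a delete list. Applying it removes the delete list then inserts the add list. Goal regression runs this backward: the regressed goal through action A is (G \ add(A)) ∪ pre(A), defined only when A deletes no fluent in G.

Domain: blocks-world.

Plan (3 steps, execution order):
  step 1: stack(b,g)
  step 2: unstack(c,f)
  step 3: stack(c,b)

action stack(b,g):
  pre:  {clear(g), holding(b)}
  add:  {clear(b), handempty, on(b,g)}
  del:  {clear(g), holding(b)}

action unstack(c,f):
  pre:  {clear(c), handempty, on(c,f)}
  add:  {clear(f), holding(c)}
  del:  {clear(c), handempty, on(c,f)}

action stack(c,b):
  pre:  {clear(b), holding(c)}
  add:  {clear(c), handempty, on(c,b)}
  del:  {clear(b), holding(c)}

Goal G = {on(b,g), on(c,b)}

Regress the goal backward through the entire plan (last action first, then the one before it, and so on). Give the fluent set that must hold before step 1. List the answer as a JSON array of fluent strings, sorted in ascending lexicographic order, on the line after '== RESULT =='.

Regress step by step:
  through step 3 (stack(c,b)): drop {on(c,b)}, keep {on(b,g)}, require {clear(b), holding(c)}
    → {clear(b), holding(c), on(b,g)}
  through step 2 (unstack(c,f)): drop {holding(c)}, keep {clear(b), on(b,g)}, require {clear(c), handempty, on(c,f)}
    → {clear(b), clear(c), handempty, on(b,g), on(c,f)}
  through step 1 (stack(b,g)): drop {clear(b), handempty, on(b,g)}, keep {clear(c), on(c,f)}, require {clear(g), holding(b)}
    → {clear(c), clear(g), holding(b), on(c,f)}

== RESULT ==
["clear(c)", "clear(g)", "holding(b)", "on(c,f)"]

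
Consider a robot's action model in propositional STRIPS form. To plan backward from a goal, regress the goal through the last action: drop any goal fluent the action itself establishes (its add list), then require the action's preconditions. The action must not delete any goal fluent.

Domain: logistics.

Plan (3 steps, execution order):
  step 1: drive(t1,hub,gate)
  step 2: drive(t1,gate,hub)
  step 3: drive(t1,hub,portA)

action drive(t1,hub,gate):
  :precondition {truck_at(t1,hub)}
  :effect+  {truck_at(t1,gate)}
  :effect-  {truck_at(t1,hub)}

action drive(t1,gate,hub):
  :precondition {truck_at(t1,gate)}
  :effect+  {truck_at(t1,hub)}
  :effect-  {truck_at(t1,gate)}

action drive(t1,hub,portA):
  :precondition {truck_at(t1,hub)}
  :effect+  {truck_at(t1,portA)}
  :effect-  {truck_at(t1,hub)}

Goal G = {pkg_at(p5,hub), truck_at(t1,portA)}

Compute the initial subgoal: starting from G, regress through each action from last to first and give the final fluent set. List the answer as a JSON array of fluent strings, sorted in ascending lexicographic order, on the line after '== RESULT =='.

Regress step by step:
  through step 3 (drive(t1,hub,portA)): drop {truck_at(t1,portA)}, keep {pkg_at(p5,hub)}, require {truck_at(t1,hub)}
    → {pkg_at(p5,hub), truck_at(t1,hub)}
  through step 2 (drive(t1,gate,hub)): drop {truck_at(t1,hub)}, keep {pkg_at(p5,hub)}, require {truck_at(t1,gate)}
    → {pkg_at(p5,hub), truck_at(t1,gate)}
  through step 1 (drive(t1,hub,gate)): drop {truck_at(t1,gate)}, keep {pkg_at(p5,hub)}, require {truck_at(t1,hub)}
    → {pkg_at(p5,hub), truck_at(t1,hub)}

== RESULT ==
["pkg_at(p5,hub)", "truck_at(t1,hub)"]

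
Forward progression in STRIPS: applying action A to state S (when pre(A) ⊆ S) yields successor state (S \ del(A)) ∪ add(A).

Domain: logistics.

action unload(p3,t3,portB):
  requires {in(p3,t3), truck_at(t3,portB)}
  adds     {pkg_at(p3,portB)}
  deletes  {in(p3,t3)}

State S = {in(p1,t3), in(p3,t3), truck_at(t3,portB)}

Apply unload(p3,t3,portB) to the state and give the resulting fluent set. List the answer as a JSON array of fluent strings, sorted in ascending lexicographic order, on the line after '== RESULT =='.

Compute (S \ del) ∪ add:
  pre ⊆ S: {in(p3,t3), truck_at(t3,portB)} ⊆ S  — applicable
  S \ del = {in(p1,t3), truck_at(t3,portB)}
  ∪ add   = {in(p1,t3), pkg_at(p3,portB), truck_at(t3,portB)}

== RESULT ==
["in(p1,t3)", "pkg_at(p3,portB)", "truck_at(t3,portB)"]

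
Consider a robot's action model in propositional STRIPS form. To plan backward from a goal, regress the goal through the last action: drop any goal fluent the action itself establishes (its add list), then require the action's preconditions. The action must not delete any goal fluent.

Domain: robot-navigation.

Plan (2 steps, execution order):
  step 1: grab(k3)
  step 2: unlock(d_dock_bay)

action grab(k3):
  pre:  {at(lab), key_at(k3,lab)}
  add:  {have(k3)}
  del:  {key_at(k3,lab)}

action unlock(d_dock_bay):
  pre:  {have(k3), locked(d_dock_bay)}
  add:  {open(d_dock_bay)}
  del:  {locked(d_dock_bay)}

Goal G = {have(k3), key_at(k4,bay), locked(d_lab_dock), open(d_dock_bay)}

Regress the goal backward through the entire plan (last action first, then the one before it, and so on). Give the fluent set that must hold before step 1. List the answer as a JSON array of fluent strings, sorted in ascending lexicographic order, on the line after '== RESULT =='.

Regress step by step:
  through step 2 (unlock(d_dock_bay)): drop {open(d_dock_bay)}, keep {have(k3), key_at(k4,bay), locked(d_lab_dock)}, require {have(k3), locked(d_dock_bay)}
    → {have(k3), key_at(k4,bay), locked(d_dock_bay), locked(d_lab_dock)}
  through step 1 (grab(k3)): drop {have(k3)}, keep {key_at(k4,bay), locked(d_dock_bay), locked(d_lab_dock)}, require {at(lab), key_at(k3,lab)}
    → {at(lab), key_at(k3,lab), key_at(k4,bay), locked(d_dock_bay), locked(d_lab_dock)}

== RESULT ==
["at(lab)", "key_at(k3,lab)", "key_at(k4,bay)", "locked(d_dock_bay)", "locked(d_lab_dock)"]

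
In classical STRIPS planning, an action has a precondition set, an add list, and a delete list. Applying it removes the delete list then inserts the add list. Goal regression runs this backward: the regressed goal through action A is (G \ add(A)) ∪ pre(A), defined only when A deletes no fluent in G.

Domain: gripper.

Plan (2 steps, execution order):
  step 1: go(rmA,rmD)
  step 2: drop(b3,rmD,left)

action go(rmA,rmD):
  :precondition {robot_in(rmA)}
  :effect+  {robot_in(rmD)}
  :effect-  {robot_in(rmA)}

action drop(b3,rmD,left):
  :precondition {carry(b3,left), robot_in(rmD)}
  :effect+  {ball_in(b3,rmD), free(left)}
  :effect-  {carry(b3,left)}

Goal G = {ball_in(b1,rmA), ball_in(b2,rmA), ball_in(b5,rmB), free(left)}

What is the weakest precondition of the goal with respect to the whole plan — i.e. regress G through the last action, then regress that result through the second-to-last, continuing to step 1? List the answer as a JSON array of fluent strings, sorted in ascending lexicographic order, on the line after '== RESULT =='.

Work backward from the goal:
  through step 2 (drop(b3,rmD,left)): drop {free(left)}, keep {ball_in(b1,rmA), ball_in(b2,rmA), ball_in(b5,rmB)}, require {carry(b3,left), robot_in(rmD)}
    → {ball_in(b1,rmA), ball_in(b2,rmA), ball_in(b5,rmB), carry(b3,left), robot_in(rmD)}
  through step 1 (go(rmA,rmD)): drop {robot_in(rmD)}, keep {ball_in(b1,rmA), ball_in(b2,rmA), ball_in(b5,rmB), carry(b3,left)}, require {robot_in(rmA)}
    → {ball_in(b1,rmA), ball_in(b2,rmA), ball_in(b5,rmB), carry(b3,left), robot_in(rmA)}

== RESULT ==
["ball_in(b1,rmA)", "ball_in(b2,rmA)", "ball_in(b5,rmB)", "carry(b3,left)", "robot_in(rmA)"]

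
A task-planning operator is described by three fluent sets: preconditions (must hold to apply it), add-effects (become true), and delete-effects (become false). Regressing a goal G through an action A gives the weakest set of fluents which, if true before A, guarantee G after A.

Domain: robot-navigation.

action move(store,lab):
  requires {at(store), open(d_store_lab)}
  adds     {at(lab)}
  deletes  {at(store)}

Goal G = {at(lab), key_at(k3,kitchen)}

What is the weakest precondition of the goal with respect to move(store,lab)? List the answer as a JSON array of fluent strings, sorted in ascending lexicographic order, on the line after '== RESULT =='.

Compute (G \ add) ∪ pre:
  G ∩ del = {}  (empty — regression defined)
  G \ add = {at(lab), key_at(k3,kitchen)} \ {at(lab)} = {key_at(k3,kitchen)}
  ∪ pre   = {key_at(k3,kitchen)} ∪ {at(store), open(d_store_lab)}
          = {at(store), key_at(k3,kitchen), open(d_store_lab)}

== RESULT ==
["at(store)", "key_at(k3,kitchen)", "open(d_store_lab)"]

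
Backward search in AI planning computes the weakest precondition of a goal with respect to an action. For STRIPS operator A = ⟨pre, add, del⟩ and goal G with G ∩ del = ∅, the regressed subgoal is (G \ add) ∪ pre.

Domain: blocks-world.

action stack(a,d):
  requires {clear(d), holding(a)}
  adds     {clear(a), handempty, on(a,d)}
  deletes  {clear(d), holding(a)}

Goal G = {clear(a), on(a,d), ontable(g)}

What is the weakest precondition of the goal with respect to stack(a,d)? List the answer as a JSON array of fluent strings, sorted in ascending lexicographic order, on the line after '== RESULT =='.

Regress:
  G ∩ del = {}  (empty — regression defined)
  G \ add = {clear(a), on(a,d), ontable(g)} \ {clear(a), handempty, on(a,d)} = {ontable(g)}
  ∪ pre   = {ontable(g)} ∪ {clear(d), holding(a)}
          = {clear(d), holding(a), ontable(g)}

== RESULT ==
["clear(d)", "holding(a)", "ontable(g)"]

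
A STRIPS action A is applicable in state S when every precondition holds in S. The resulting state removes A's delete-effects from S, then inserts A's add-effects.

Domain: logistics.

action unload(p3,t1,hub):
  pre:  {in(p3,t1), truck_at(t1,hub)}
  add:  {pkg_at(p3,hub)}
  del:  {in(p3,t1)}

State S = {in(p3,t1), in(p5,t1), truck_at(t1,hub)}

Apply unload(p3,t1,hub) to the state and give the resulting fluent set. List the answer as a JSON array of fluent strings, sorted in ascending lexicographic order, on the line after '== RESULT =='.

Progress:
  pre ⊆ S: {in(p3,t1), truck_at(t1,hub)} ⊆ S  — applicable
  S \ del = {in(p5,t1), truck_at(t1,hub)}
  ∪ add   = {in(p5,t1), pkg_at(p3,hub), truck_at(t1,hub)}

== RESULT ==
["in(p5,t1)", "pkg_at(p3,hub)", "truck_at(t1,hub)"]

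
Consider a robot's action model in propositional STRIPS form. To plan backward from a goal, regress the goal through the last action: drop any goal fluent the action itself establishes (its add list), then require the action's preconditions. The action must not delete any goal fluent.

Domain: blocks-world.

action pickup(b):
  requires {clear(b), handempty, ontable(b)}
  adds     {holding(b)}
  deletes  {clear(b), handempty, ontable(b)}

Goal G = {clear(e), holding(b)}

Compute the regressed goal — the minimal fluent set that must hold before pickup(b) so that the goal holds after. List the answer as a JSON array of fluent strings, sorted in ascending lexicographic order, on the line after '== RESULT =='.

Regress:
  G ∩ del = {}  (empty — regression defined)
  G \ add = {clear(e), holding(b)} \ {holding(b)} = {clear(e)}
  ∪ pre   = {clear(e)} ∪ {clear(b), handempty, ontable(b)}
          = {clear(b), clear(e), handempty, ontable(b)}

== RESULT ==
["clear(b)", "clear(e)", "handempty", "ontable(b)"]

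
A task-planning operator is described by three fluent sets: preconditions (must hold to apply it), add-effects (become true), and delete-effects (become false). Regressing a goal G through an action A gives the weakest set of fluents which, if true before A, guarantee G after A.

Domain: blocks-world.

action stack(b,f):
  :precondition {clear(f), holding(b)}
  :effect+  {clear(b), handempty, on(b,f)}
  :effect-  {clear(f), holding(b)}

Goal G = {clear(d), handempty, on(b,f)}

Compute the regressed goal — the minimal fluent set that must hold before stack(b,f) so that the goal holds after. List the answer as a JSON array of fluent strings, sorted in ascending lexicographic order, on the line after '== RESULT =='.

Compute (G \ add) ∪ pre:
  G ∩ del = {}  (empty — regression defined)
  G \ add = {clear(d), handempty, on(b,f)} \ {clear(b), handempty, on(b,f)} = {clear(d)}
  ∪ pre   = {clear(d)} ∪ {clear(f), holding(b)}
          = {clear(d), clear(f), holding(b)}

== RESULT ==
["clear(d)", "clear(f)", "holding(b)"]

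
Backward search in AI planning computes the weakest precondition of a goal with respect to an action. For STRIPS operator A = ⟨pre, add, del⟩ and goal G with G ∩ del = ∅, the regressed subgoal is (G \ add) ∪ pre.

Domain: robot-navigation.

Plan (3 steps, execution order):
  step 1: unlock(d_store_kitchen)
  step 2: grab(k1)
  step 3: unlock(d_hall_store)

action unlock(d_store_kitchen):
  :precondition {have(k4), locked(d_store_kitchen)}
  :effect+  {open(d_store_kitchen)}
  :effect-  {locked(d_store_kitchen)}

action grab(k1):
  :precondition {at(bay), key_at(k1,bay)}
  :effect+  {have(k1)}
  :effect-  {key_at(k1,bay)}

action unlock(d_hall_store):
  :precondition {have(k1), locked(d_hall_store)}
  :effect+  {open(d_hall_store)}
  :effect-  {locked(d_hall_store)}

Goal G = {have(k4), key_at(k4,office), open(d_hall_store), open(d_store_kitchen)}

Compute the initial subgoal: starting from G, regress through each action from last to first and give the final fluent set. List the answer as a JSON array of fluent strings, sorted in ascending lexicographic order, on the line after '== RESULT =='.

Work backward from the goal:
  through step 3 (unlock(d_hall_store)): drop {open(d_hall_store)}, keep {have(k4), key_at(k4,office), open(d_store_kitchen)}, require {have(k1), locked(d_hall_store)}
    → {have(k1), have(k4), key_at(k4,office), locked(d_hall_store), open(d_store_kitchen)}
  through step 2 (grab(k1)): drop {have(k1)}, keep {have(k4), key_at(k4,office), locked(d_hall_store), open(d_store_kitchen)}, require {at(bay), key_at(k1,bay)}
    → {at(bay), have(k4), key_at(k1,bay), key_at(k4,office), locked(d_hall_store), open(d_store_kitchen)}
  through step 1 (unlock(d_store_kitchen)): drop {open(d_store_kitchen)}, keep {at(bay), have(k4), key_at(k1,bay), key_at(k4,office), locked(d_hall_store)}, require {have(k4), locked(d_store_kitchen)}
    → {at(bay), have(k4), key_at(k1,bay), key_at(k4,office), locked(d_hall_store), locked(d_store_kitchen)}

== RESULT ==
["at(bay)", "have(k4)", "key_at(k1,bay)", "key_at(k4,office)", "locked(d_hall_store)", "locked(d_store_kitchen)"]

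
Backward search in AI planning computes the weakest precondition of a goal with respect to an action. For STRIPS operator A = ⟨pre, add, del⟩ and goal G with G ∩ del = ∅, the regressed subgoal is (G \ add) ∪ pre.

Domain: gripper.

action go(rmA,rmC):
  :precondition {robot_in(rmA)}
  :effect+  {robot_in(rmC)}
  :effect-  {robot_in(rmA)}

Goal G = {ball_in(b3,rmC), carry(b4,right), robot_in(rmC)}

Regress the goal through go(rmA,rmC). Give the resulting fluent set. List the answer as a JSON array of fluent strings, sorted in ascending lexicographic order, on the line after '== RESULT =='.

Regress:
  G ∩ del = {}  (empty — regression defined)
  G \ add = {ball_in(b3,rmC), carry(b4,right), robot_in(rmC)} \ {robot_in(rmC)} = {ball_in(b3,rmC), carry(b4,right)}
  ∪ pre   = {ball_in(b3,rmC), carry(b4,right)} ∪ {robot_in(rmA)}
          = {ball_in(b3,rmC), carry(b4,right), robot_in(rmA)}

== RESULT ==
["ball_in(b3,rmC)", "carry(b4,right)", "robot_in(rmA)"]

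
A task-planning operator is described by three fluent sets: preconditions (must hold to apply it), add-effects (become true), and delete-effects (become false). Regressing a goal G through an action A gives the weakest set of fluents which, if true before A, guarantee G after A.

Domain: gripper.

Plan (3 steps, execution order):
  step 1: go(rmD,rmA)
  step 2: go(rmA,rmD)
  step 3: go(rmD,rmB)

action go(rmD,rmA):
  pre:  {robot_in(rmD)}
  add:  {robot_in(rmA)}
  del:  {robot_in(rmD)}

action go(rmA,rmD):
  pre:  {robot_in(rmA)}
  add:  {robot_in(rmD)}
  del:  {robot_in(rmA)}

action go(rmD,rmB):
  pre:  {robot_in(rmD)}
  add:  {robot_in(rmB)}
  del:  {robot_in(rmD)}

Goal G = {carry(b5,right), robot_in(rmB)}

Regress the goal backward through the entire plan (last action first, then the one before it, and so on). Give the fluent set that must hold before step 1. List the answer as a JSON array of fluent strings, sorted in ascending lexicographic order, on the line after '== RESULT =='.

Work backward from the goal:
  through step 3 (go(rmD,rmB)): drop {robot_in(rmB)}, keep {carry(b5,right)}, require {robot_in(rmD)}
    → {carry(b5,right), robot_in(rmD)}
  through step 2 (go(rmA,rmD)): drop {robot_in(rmD)}, keep {carry(b5,right)}, require {robot_in(rmA)}
    → {carry(b5,right), robot_in(rmA)}
  through step 1 (go(rmD,rmA)): drop {robot_in(rmA)}, keep {carry(b5,right)}, require {robot_in(rmD)}
    → {carry(b5,right), robot_in(rmD)}

== RESULT ==
["carry(b5,right)", "robot_in(rmD)"]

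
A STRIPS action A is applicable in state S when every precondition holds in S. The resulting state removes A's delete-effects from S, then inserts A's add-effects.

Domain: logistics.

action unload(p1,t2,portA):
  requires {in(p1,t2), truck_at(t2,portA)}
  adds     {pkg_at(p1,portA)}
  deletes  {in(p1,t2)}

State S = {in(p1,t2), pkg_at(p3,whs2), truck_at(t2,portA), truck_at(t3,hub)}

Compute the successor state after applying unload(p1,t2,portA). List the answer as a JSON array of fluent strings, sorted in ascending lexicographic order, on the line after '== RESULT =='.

Progress:
  pre ⊆ S: {in(p1,t2), truck_at(t2,portA)} ⊆ S  — applicable
  S \ del = {pkg_at(p3,whs2), truck_at(t2,portA), truck_at(t3,hub)}
  ∪ add   = {pkg_at(p1,portA), pkg_at(p3,whs2), truck_at(t2,portA), truck_at(t3,hub)}

== RESULT ==
["pkg_at(p1,portA)", "pkg_at(p3,whs2)", "truck_at(t2,portA)", "truck_at(t3,hub)"]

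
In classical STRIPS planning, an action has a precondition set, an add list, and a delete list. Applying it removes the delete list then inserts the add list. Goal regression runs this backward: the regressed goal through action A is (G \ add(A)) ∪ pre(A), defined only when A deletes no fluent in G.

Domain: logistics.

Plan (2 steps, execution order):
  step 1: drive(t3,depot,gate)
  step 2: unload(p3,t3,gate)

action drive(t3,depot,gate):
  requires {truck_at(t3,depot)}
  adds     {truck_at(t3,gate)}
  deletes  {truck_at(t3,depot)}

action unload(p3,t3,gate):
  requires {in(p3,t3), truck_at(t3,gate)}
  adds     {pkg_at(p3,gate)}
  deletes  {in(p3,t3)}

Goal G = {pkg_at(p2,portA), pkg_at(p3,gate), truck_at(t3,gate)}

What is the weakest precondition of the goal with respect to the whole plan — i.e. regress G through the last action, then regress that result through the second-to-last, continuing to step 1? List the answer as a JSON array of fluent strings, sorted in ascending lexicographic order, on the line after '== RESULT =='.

Work backward from the goal:
  through step 2 (unload(p3,t3,gate)): drop {pkg_at(p3,gate)}, keep {pkg_at(p2,portA), truck_at(t3,gate)}, require {in(p3,t3), truck_at(t3,gate)}
    → {in(p3,t3), pkg_at(p2,portA), truck_at(t3,gate)}
  through step 1 (drive(t3,depot,gate)): drop {truck_at(t3,gate)}, keep {in(p3,t3), pkg_at(p2,portA)}, require {truck_at(t3,depot)}
    → {in(p3,t3), pkg_at(p2,portA), truck_at(t3,depot)}

== RESULT ==
["in(p3,t3)", "pkg_at(p2,portA)", "truck_at(t3,depot)"]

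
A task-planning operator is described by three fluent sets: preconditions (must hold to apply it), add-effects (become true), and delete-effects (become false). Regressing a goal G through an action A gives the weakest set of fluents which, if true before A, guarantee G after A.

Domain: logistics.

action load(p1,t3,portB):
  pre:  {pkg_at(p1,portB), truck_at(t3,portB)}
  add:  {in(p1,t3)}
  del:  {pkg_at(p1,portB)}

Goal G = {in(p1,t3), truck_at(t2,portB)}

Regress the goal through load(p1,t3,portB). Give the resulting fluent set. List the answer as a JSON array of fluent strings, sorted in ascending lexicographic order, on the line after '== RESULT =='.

Compute (G \ add) ∪ pre:
  G ∩ del = {}  (empty — regression defined)
  G \ add = {in(p1,t3), truck_at(t2,portB)} \ {in(p1,t3)} = {truck_at(t2,portB)}
  ∪ pre   = {truck_at(t2,portB)} ∪ {pkg_at(p1,portB), truck_at(t3,portB)}
          = {pkg_at(p1,portB), truck_at(t2,portB), truck_at(t3,portB)}

== RESULT ==
["pkg_at(p1,portB)", "truck_at(t2,portB)", "truck_at(t3,portB)"]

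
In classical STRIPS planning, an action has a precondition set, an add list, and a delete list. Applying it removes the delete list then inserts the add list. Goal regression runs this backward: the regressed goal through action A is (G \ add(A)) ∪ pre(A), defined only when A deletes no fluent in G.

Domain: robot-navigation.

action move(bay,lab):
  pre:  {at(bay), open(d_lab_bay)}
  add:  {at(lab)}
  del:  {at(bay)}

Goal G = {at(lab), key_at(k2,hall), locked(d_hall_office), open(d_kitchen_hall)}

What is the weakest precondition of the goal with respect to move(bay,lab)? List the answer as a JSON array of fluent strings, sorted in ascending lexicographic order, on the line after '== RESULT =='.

Regress:
  G ∩ del = {}  (empty — regression defined)
  G \ add = {at(lab), key_at(k2,hall), locked(d_hall_office), open(d_kitchen_hall)} \ {at(lab)} = {key_at(k2,hall), locked(d_hall_office), open(d_kitchen_hall)}
  ∪ pre   = {key_at(k2,hall), locked(d_hall_office), open(d_kitchen_hall)} ∪ {at(bay), open(d_lab_bay)}
          = {at(bay), key_at(k2,hall), locked(d_hall_office), open(d_kitchen_hall), open(d_lab_bay)}

== RESULT ==
["at(bay)", "key_at(k2,hall)", "locked(d_hall_office)", "open(d_kitchen_hall)", "open(d_lab_bay)"]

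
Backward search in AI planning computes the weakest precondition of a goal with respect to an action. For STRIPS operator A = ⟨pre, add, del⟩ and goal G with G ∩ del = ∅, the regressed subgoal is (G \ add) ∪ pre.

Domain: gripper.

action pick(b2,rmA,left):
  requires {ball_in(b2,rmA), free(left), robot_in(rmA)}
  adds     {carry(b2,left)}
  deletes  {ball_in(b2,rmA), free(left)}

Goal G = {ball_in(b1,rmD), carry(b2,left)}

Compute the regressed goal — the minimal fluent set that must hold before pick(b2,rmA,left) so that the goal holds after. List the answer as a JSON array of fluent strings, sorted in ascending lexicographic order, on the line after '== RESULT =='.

Compute (G \ add) ∪ pre:
  G ∩ del = {}  (empty — regression defined)
  G \ add = {ball_in(b1,rmD), carry(b2,left)} \ {carry(b2,left)} = {ball_in(b1,rmD)}
  ∪ pre   = {ball_in(b1,rmD)} ∪ {ball_in(b2,rmA), free(left), robot_in(rmA)}
          = {ball_in(b1,rmD), ball_in(b2,rmA), free(left), robot_in(rmA)}

== RESULT ==
["ball_in(b1,rmD)", "ball_in(b2,rmA)", "free(left)", "robot_in(rmA)"]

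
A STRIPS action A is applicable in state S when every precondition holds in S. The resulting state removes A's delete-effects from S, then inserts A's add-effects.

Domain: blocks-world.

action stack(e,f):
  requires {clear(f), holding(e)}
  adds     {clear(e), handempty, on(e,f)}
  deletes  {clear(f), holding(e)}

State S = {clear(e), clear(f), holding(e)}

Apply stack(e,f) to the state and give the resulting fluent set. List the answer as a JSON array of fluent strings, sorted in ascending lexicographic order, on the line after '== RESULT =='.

Progress:
  pre ⊆ S: {clear(f), holding(e)} ⊆ S  — applicable
  S \ del = {clear(e)}
  ∪ add   = {clear(e), handempty, on(e,f)}

== RESULT ==
["clear(e)", "handempty", "on(e,f)"]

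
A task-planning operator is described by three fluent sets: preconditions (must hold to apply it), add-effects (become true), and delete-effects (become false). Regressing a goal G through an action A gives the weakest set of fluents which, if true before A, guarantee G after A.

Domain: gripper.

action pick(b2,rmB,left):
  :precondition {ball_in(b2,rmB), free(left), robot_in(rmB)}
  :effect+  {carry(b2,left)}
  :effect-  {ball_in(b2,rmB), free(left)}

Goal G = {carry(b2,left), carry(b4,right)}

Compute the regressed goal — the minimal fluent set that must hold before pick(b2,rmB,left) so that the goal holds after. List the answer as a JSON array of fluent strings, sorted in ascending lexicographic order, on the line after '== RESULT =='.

Compute (G \ add) ∪ pre:
  G ∩ del = {}  (empty — regression defined)
  G \ add = {carry(b2,left), carry(b4,right)} \ {carry(b2,left)} = {carry(b4,right)}
  ∪ pre   = {carry(b4,right)} ∪ {ball_in(b2,rmB), free(left), robot_in(rmB)}
          = {ball_in(b2,rmB), carry(b4,right), free(left), robot_in(rmB)}

== RESULT ==
["ball_in(b2,rmB)", "carry(b4,right)", "free(left)", "robot_in(rmB)"]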